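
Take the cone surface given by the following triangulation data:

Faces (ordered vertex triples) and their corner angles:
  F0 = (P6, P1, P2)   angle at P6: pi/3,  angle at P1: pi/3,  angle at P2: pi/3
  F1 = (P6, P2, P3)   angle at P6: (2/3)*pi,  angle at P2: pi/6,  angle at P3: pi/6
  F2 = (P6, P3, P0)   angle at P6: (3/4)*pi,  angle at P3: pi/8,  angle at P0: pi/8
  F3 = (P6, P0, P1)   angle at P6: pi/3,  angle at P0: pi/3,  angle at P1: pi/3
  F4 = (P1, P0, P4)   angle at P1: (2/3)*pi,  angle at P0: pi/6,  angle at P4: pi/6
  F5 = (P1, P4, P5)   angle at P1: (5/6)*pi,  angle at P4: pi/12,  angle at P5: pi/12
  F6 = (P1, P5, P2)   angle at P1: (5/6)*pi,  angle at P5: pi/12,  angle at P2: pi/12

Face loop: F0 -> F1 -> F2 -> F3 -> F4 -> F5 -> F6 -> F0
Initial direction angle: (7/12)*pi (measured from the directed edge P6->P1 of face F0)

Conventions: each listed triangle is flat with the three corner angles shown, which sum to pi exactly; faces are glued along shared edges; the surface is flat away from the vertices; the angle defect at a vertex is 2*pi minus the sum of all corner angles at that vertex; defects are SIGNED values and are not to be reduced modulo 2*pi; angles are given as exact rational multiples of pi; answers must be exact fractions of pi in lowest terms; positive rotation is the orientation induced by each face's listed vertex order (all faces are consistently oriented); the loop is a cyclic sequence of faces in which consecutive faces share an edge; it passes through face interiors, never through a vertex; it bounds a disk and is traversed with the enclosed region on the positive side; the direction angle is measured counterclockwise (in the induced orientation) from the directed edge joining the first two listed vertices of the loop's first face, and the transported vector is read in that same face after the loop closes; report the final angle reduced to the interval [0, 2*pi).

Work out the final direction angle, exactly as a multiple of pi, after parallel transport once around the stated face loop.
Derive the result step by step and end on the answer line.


enclosed vertex P1: corner angles sum to 3*pi, defect = 2*pi - 3*pi = -pi
enclosed vertex P6: corner angles sum to (25/12)*pi, defect = 2*pi - (25/12)*pi = -pi/12
the final direction is the initial angle plus the enclosed defects, taken mod 2*pi in the induced orientation
final angle = (7/12)*pi - (13/12)*pi = (3/2)*pi (mod 2*pi)

Answer: final direction angle = (3/2)*pi


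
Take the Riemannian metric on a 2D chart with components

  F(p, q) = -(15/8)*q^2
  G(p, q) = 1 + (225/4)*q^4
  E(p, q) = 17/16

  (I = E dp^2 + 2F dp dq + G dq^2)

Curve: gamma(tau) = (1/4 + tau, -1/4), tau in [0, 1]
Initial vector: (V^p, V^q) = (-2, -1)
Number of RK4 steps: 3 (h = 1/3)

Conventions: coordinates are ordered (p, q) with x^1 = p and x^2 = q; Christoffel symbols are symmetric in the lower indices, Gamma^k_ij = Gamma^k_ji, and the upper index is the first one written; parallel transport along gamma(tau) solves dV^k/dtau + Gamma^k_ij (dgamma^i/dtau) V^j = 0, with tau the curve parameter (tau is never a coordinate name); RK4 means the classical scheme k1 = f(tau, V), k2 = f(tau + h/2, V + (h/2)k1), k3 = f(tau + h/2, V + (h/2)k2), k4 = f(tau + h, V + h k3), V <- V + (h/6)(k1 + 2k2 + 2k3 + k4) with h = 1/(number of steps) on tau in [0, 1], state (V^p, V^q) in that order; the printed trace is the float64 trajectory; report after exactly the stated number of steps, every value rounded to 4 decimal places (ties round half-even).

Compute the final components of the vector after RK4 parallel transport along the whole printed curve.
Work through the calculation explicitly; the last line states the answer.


gamma'(tau) = (1, 0); f(tau, V)^k = -Gamma^k_ij(gamma(tau)) gamma'^i(tau) V^j; h = 1/3; intermediate values shown to 6 dp
curve data and Christoffel symbols at the stage parameters:
  tau = 0.000000: gamma = (0.250000, -0.250000), gamma' = (1.000000, 0.000000); Gamma_ppp = 0.000000, Gamma_ppq = 0.000000, Gamma_pqq = 0.731150, Gamma_qpp = 0.000000, Gamma_qpq = 0.000000, Gamma_qqq = -1.370906
  tau = 0.166667: gamma = (0.416667, -0.250000), gamma' = (1.000000, 0.000000); Gamma_ppp = 0.000000, Gamma_ppq = 0.000000, Gamma_pqq = 0.731150, Gamma_qpp = 0.000000, Gamma_qpq = 0.000000, Gamma_qqq = -1.370906
  tau = 0.333333: gamma = (0.583333, -0.250000), gamma' = (1.000000, 0.000000); Gamma_ppp = 0.000000, Gamma_ppq = 0.000000, Gamma_pqq = 0.731150, Gamma_qpp = 0.000000, Gamma_qpq = 0.000000, Gamma_qqq = -1.370906
  tau = 0.500000: gamma = (0.750000, -0.250000), gamma' = (1.000000, 0.000000); Gamma_ppp = 0.000000, Gamma_ppq = 0.000000, Gamma_pqq = 0.731150, Gamma_qpp = 0.000000, Gamma_qpq = 0.000000, Gamma_qqq = -1.370906
  tau = 0.666667: gamma = (0.916667, -0.250000), gamma' = (1.000000, 0.000000); Gamma_ppp = 0.000000, Gamma_ppq = 0.000000, Gamma_pqq = 0.731150, Gamma_qpp = 0.000000, Gamma_qpq = 0.000000, Gamma_qqq = -1.370906
  tau = 0.833333: gamma = (1.083333, -0.250000), gamma' = (1.000000, 0.000000); Gamma_ppp = 0.000000, Gamma_ppq = 0.000000, Gamma_pqq = 0.731150, Gamma_qpp = 0.000000, Gamma_qpq = 0.000000, Gamma_qqq = -1.370906
  tau = 1.000000: gamma = (1.250000, -0.250000), gamma' = (1.000000, 0.000000); Gamma_ppp = 0.000000, Gamma_ppq = 0.000000, Gamma_pqq = 0.731150, Gamma_qpp = 0.000000, Gamma_qpq = 0.000000, Gamma_qqq = -1.370906
step 0: V^p = -2.0000, V^q = -1.0000
step 1: k1 = (0.000000, 0.000000), k2 = (0.000000, 0.000000), k3 = (0.000000, 0.000000), k4 = (0.000000, 0.000000); V <- V + (h/6)(k1 + 2k2 + 2k3 + k4): V^p = -2.0000, V^q = -1.0000
step 2: k1 = (0.000000, 0.000000), k2 = (0.000000, 0.000000), k3 = (0.000000, 0.000000), k4 = (0.000000, 0.000000); V <- V + (h/6)(k1 + 2k2 + 2k3 + k4): V^p = -2.0000, V^q = -1.0000
step 3: k1 = (0.000000, 0.000000), k2 = (0.000000, 0.000000), k3 = (0.000000, 0.000000), k4 = (0.000000, 0.000000); V <- V + (h/6)(k1 + 2k2 + 2k3 + k4): V^p = -2.0000, V^q = -1.0000

Answer: V^p = -2.0000, V^q = -1.0000


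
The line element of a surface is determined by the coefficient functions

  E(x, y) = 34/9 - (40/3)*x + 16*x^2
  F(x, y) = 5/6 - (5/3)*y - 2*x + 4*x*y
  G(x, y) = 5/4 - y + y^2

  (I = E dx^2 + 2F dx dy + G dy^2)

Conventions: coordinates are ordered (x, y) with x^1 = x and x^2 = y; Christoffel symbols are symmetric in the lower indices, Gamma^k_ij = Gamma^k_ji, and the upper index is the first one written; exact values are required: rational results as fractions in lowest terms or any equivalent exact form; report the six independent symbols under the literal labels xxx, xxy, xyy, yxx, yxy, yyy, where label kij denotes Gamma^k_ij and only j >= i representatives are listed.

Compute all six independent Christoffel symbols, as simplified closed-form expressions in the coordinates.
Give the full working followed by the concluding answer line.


E = 34/9 - (40/3)*x + 16*x^2; F = 5/6 - (5/3)*y - 2*x + 4*x*y; G = 5/4 - y + y^2
Gamma^k_ij = (1/2) g^{kl} (d_i g_jl + d_j g_il - d_l g_ij), with g^inv = (1/(EG-F^2)) [[G, -F], [-F, E]]
first partials: E_x = -40/3 + 32*x, E_y = 0, F_x = -2 + 4*y, F_y = -5/3 + 4*x, G_x = 0, G_y = -1 + 2*y
D = EG - F^2 = 145/36 - y - (40/3)*x + y^2 + 16*x^2
expanded: Gamma^x_xx = (G E_x - 2F F_x + F E_y)/(2D), Gamma^x_xy = (G E_y - F G_x)/(2D), Gamma^x_yy = (2G F_y - G G_x - F G_y)/(2D), Gamma^y_xx = (2E F_x - E E_y - F E_x)/(2D), Gamma^y_xy = (E G_x - F E_y)/(2D), Gamma^y_yy = (E G_y - 2F F_y + F G_x)/(2D); substitute and cancel common factors

Answer: Gamma_xxx = (576*x - 240)/(576*x^2 - 480*x + 36*y^2 - 36*y + 145), Gamma_xxy = 0, Gamma_xyy = (144*x - 60)/(576*x^2 - 480*x + 36*y^2 - 36*y + 145), Gamma_yxx = (144*y - 72)/(576*x^2 - 480*x + 36*y^2 - 36*y + 145), Gamma_yxy = 0, Gamma_yyy = (36*y - 18)/(576*x^2 - 480*x + 36*y^2 - 36*y + 145)


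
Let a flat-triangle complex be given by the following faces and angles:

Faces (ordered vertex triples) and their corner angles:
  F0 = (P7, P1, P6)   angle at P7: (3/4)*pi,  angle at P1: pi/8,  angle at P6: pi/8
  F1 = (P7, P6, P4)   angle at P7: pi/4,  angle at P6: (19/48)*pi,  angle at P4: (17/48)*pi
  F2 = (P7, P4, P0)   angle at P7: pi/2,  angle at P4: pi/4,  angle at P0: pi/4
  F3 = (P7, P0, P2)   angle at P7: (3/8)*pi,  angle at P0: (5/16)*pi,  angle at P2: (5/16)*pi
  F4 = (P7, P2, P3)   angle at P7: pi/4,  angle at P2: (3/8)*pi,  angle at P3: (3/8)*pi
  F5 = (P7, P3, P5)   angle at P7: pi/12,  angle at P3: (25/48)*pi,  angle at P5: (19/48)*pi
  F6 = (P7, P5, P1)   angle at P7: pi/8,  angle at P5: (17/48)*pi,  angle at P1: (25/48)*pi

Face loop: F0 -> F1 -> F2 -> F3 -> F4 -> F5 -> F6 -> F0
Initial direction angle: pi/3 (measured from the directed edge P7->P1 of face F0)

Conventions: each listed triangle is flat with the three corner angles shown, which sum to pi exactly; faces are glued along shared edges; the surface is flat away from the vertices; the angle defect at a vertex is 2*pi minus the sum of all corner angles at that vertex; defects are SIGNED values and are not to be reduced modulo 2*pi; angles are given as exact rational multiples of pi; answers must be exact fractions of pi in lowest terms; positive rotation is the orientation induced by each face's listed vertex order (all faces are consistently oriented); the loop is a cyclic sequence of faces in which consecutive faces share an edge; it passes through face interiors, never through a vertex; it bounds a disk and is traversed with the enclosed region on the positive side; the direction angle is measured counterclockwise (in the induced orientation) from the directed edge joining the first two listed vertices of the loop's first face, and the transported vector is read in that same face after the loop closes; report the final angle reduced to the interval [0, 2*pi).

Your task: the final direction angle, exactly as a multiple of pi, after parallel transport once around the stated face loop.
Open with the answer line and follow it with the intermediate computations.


Answer: final direction angle = 0

enclosed vertex P7: corner angles sum to (7/3)*pi, defect = 2*pi - (7/3)*pi = -pi/3
final direction = starting direction + enclosed defect total, reduced mod 2*pi (induced orientation)
final angle = pi/3 - pi/3 = 0 (mod 2*pi)


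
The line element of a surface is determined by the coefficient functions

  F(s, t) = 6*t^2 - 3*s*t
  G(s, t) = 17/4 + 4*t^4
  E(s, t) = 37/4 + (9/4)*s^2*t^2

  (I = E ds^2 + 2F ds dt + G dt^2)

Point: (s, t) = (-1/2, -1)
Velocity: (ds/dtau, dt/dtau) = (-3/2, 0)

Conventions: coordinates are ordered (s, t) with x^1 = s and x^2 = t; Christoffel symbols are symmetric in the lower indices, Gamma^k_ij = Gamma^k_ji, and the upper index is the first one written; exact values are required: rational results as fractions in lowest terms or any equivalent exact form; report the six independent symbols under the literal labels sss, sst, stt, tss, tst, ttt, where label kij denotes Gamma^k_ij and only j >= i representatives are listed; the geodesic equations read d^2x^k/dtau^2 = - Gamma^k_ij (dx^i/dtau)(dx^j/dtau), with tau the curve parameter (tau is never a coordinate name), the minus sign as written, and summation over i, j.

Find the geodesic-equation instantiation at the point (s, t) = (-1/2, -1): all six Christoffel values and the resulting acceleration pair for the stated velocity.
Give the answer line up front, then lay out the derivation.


Answer: Gamma_sss = -108/259, Gamma_sst = -99/1295, Gamma_stt = -216/259, Gamma_tss = 683/1036, Gamma_tst = 54/1295, Gamma_ttt = -400/777; accelerations (d^2s/dtau^2, d^2t/dtau^2) = (243/259, -6147/4144)

E = 157/16, F = 9/2, G = 33/4 at the point
E_s = -9/4, E_t = -9/8, F_s = 3, F_t = -21/2, G_s = 0, G_t = -16
EG - F^2 = 3885/64;  g^inv = (64/3885) * [[33/4, -9/2], [-9/2, 157/16]]
first-kind symbols [ij,l] = (1/2)(d_i g_jl + d_j g_il - d_l g_ij): [ss,s] = E_s/2 = -9/8, [ss,t] = F_s - E_t/2 = 57/16, [st,s] = E_t/2 = -9/16, [st,t] = G_s/2 = 0, [tt,s] = F_t - G_s/2 = -21/2, [tt,t] = G_t/2 = -8
Gamma^s_ij = (G*[ij,s] - F*[ij,t])/(EG - F^2), Gamma^t_ij = (E*[ij,t] - F*[ij,s])/(EG - F^2)
Gamma_sss = -108/259, Gamma_sst = -99/1295, Gamma_stt = -216/259, Gamma_tss = 683/1036, Gamma_tst = 54/1295, Gamma_ttt = -400/777
d^2s/dtau^2 = -(Gamma_sss*(-3/2)^2 + 2*Gamma_sst*(-3/2)*(0) + Gamma_stt*(0)^2) = 243/259
d^2t/dtau^2 = -(Gamma_tss*(-3/2)^2 + 2*Gamma_tst*(-3/2)*(0) + Gamma_ttt*(0)^2) = -6147/4144


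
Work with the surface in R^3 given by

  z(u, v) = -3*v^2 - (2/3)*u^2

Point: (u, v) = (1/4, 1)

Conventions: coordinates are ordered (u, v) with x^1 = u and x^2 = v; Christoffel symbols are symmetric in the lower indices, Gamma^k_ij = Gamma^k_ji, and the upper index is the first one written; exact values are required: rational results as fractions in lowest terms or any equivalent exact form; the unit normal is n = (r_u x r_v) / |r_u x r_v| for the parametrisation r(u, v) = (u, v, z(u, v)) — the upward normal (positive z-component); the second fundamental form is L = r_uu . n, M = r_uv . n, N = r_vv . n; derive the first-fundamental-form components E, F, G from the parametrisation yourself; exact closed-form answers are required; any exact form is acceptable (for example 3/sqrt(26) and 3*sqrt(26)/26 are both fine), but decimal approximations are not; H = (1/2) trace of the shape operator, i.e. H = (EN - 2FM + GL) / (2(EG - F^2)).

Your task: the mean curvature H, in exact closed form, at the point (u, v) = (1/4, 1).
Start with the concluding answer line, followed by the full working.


Answer: H = -189*sqrt(334)/27889

z_u = -1/3, z_v = -6, z_uu = -4/3, z_uv = 0, z_vv = -6
E = 10/9, F = 2, G = 37; answer radicand W^2 = 334/9
unnormalised second-form numerators: l = -4/3, m = 0, n = -6; L = l/sqrt(334/9), and similarly M = m/sqrt(W^2), N = n/sqrt(W^2)
H = (E*n - 2*F*m + G*l) / (2*(EG - F^2)*sqrt(W^2)); E*n - 2*F*m + G*l = -56, EG - F^2 = 334/9, so H = (-126/167)/sqrt(334/9)


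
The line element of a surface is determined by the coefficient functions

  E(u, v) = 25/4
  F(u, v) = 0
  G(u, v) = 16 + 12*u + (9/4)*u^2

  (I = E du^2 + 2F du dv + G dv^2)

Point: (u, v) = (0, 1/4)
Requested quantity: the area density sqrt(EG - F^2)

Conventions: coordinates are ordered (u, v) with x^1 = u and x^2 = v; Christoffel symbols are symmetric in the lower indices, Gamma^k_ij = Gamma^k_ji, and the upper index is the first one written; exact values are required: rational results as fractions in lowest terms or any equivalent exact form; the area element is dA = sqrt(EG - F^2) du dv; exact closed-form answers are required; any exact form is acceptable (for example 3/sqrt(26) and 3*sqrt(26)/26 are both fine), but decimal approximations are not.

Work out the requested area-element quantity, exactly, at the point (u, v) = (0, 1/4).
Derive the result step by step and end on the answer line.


E = 25/4, F = 0, G = 16; EG - F^2 = 100

Answer: sqrt(EG - F^2) = 10


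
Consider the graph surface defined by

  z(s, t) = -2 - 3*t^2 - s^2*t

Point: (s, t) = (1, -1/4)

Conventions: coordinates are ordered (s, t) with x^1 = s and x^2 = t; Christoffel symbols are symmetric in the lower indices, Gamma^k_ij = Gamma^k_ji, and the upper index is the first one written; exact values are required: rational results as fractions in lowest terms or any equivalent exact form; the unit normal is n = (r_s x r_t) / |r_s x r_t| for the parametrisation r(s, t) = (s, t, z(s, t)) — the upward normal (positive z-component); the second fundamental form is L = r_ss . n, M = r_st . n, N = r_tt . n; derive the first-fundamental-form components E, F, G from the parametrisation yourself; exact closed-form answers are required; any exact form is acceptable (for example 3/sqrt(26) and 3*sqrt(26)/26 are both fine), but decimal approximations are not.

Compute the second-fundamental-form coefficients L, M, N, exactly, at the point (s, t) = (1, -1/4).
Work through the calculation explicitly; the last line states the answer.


z_s = 1/2, z_t = 1/2, z_ss = 1/2, z_st = -2, z_tt = -6
E = 5/4, F = 1/4, G = 5/4; answer radicand W^2 = 3/2
unnormalised second-form numerators: l = 1/2, m = -2, n = -6; L = l/sqrt(3/2), and similarly M = m/sqrt(W^2), N = n/sqrt(W^2)

Answer: L = sqrt(6)/6, M = -2*sqrt(6)/3, N = -2*sqrt(6)


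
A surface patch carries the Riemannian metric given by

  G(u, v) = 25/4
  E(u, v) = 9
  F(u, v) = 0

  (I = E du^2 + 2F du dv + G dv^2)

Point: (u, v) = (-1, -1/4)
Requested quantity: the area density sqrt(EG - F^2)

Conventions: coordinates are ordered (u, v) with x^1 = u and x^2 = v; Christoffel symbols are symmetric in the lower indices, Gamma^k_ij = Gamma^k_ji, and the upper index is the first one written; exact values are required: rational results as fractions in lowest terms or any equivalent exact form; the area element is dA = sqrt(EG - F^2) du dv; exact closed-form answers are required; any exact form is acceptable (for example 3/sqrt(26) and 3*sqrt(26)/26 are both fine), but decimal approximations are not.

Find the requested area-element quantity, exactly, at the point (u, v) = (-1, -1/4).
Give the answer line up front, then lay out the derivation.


Answer: sqrt(EG - F^2) = 15/2

E = 9, F = 0, G = 25/4; EG - F^2 = 225/4


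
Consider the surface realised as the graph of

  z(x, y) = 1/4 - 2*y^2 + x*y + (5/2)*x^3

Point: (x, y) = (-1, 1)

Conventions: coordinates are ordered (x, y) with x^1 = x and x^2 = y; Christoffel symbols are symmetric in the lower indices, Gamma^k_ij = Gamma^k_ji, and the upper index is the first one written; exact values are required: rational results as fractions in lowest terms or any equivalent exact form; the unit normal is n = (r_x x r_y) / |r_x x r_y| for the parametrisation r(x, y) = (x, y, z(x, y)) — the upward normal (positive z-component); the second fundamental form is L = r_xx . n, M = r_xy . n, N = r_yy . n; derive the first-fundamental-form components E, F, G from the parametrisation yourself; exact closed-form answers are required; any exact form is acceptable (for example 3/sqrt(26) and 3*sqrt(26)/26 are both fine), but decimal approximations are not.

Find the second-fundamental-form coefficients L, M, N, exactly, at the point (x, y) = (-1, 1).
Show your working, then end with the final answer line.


z_x = 17/2, z_y = -5, z_xx = -15, z_xy = 1, z_yy = -4
E = 293/4, F = -85/2, G = 26; answer radicand W^2 = 393/4
unnormalised second-form numerators: l = -15, m = 1, n = -4; L = l/sqrt(393/4), and similarly M = m/sqrt(W^2), N = n/sqrt(W^2)

Answer: L = -10*sqrt(393)/131, M = 2*sqrt(393)/393, N = -8*sqrt(393)/393


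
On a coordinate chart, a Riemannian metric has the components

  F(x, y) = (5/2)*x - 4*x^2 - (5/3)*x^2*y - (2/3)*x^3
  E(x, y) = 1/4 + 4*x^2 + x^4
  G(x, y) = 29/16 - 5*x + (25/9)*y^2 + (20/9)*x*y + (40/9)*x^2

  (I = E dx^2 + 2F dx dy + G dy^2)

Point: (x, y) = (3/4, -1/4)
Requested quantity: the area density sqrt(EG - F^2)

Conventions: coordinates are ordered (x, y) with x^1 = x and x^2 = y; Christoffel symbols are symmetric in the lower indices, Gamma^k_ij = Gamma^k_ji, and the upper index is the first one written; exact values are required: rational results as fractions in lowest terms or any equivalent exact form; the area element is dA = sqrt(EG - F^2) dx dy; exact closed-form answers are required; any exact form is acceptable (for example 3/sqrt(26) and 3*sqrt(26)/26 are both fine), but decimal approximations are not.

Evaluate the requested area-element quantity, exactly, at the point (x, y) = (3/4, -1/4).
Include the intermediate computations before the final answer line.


E = 721/256, F = -27/64, G = 23/72; EG - F^2 = 26605/36864

Answer: sqrt(EG - F^2) = sqrt(26605)/192


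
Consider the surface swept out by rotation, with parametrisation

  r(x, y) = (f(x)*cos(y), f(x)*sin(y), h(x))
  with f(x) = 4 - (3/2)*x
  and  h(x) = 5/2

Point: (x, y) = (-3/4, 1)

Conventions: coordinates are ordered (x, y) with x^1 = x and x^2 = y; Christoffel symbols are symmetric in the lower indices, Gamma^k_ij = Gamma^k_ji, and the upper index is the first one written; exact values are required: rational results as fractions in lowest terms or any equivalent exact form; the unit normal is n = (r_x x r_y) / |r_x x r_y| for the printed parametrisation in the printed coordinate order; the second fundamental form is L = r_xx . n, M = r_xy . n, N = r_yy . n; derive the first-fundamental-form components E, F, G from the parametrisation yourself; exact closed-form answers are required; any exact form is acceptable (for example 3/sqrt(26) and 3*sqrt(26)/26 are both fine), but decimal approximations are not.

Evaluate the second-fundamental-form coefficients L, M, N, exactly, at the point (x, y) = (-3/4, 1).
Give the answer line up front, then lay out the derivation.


Answer: L = 0, M = 0, N = 0

f = 41/8, f' = -3/2, f'' = 0, h' = 0, h'' = 0
E = 9/4, F = 0, G = 1681/64; answer radicand W^2 = 9/4
unnormalised second-form numerators: l = 0, m = 0, n = 0; L = l/sqrt(9/4), and similarly M = m/sqrt(W^2), N = n/sqrt(W^2)


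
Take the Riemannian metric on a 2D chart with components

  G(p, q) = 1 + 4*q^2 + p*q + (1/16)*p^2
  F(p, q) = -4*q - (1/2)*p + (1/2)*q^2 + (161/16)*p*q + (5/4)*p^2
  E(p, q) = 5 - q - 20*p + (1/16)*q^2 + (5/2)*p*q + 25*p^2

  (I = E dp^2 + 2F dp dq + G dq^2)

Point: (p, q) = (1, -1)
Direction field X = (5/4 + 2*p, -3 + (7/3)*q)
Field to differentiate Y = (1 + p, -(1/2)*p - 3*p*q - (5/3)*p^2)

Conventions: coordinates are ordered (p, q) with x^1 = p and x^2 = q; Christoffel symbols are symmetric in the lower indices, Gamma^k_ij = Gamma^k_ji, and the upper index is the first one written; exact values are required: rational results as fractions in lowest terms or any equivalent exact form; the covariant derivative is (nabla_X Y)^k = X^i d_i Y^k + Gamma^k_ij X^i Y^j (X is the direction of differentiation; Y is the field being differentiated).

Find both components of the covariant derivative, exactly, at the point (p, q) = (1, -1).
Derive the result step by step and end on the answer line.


E = 137/16, F = -77/16, G = 65/16 at the point
E_p = 55/2, E_q = 11/8, F_p = -129/16, F_q = 81/16, G_p = -7/8, G_q = -7
EG - F^2 = 93/8;  g^inv = (8/93) * [[65/16, 77/16], [77/16, 137/16]]
first-kind symbols [ij,l] = (1/2)(d_i g_jl + d_j g_il - d_l g_ij): [pp,p] = E_p/2 = 55/4, [pp,q] = F_p - E_q/2 = -35/4, [pq,p] = E_q/2 = 11/16, [pq,q] = G_p/2 = -7/16, [qq,p] = F_q - G_p/2 = 11/2, [qq,q] = G_q/2 = -7/2
Gamma^p_ij = (G*[ij,p] - F*[ij,q])/(EG - F^2), Gamma^q_ij = (E*[ij,q] - F*[ij,p])/(EG - F^2)
Gamma_ppp = 110/93, Gamma_ppq = 11/186, Gamma_pqq = 44/93, Gamma_qpp = -70/93, Gamma_qpq = -7/186, Gamma_qqq = -28/93
X = (13/4, -16/3), Y = (2, 5/6) at the point

Answer: (nabla_X Y)^p = 112021/13392, (nabla_X Y)^q = 134413/13392


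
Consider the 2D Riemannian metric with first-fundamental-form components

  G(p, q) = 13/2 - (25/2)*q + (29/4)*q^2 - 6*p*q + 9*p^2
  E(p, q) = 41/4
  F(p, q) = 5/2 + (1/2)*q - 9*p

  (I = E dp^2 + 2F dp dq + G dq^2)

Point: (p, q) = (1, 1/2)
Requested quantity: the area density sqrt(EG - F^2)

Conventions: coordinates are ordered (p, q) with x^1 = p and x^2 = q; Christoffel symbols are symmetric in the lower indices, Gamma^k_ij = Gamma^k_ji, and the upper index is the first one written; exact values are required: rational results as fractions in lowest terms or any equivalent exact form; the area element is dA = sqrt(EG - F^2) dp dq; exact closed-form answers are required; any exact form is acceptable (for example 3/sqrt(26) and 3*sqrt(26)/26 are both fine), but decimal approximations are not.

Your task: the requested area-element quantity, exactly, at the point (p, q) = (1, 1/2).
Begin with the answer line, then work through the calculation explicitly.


Answer: sqrt(EG - F^2) = sqrt(2789)/8

E = 41/4, F = -25/4, G = 129/16; EG - F^2 = 2789/64


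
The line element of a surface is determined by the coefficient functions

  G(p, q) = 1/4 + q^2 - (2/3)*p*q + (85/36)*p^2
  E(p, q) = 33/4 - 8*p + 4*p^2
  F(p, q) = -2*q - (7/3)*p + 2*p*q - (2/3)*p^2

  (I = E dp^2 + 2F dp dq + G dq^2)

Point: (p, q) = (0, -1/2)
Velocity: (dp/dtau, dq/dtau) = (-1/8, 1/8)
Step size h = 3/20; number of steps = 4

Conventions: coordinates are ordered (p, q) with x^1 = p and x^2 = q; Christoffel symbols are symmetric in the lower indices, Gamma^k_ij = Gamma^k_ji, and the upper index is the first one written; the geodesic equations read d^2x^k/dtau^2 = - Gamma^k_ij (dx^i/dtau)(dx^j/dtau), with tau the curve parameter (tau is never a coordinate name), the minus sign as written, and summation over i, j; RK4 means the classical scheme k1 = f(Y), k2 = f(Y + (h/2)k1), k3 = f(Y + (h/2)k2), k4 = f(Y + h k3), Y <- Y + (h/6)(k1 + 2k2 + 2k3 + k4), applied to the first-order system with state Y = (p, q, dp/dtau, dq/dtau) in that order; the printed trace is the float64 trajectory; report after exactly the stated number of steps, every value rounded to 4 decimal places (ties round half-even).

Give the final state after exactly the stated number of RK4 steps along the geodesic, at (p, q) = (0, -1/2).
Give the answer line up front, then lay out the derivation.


Answer: p = -0.0758, q = -0.3977, dp/dtau = -0.1271, dq/dtau = 0.2178

f(Y) = (dp/dtau, dq/dtau, -Gamma^p_ij Y'^i Y'^j, -Gamma^q_ij Y'^i Y'^j) with the Gammas evaluated at the stage position; h = 0.150000; intermediate values shown to 6 dp
step 0: p = 0.0000, q = -0.5000, dp/dtau = -0.1250, dq/dtau = 0.1250
step 1:
  k1: at (p, q) = (0.000000, -0.500000), (dp/dtau, dq/dtau) = (-0.125000, 0.125000); Gamma_ppp = 0.426667, Gamma_ppq = -0.053333, Gamma_pqq = -0.186667, Gamma_qpp = -7.520000, Gamma_qpq = 0.440000, Gamma_qqq = -0.626667; k1 = (-0.125000, 0.125000, -0.005417, 0.141042)
  k2: at (p, q) = (-0.009375, -0.490625), (dp/dtau, dq/dtau) = (-0.125406, 0.135578); Gamma_ppp = 0.452068, Gamma_ppq = -0.047134, Gamma_pqq = -0.184519, Gamma_qpp = -7.706602, Gamma_qpq = 0.387654, Gamma_qqq = -0.616409; k2 = (-0.125406, 0.135578, -0.005321, 0.145712)
  k3: at (p, q) = (-0.009405, -0.489832), (dp/dtau, dq/dtau) = (-0.125399, 0.135928); Gamma_ppp = 0.451412, Gamma_ppq = -0.047004, Gamma_pqq = -0.184631, Gamma_qpp = -7.712871, Gamma_qpq = 0.387170, Gamma_qqq = -0.616085; k3 = (-0.125399, 0.135928, -0.005289, 0.145866)
  k4: at (p, q) = (-0.018810, -0.479611), (dp/dtau, dq/dtau) = (-0.125793, 0.146880); Gamma_ppp = 0.475244, Gamma_ppq = -0.039993, Gamma_pqq = -0.182924, Gamma_qpp = -7.902872, Gamma_qpq = 0.329132, Gamma_qqq = -0.603541; k4 = (-0.125793, 0.146880, -0.005052, 0.150238)
  Y <- Y + (h/6)(k1 + 2k2 + 2k3 + k4): p = -0.0188, q = -0.4796, dp/dtau = -0.1258, dq/dtau = 0.1469
step 2:
  k1: at (p, q) = (-0.018810, -0.479628), (dp/dtau, dq/dtau) = (-0.125792, 0.146861); Gamma_ppp = 0.475262, Gamma_ppq = -0.039995, Gamma_pqq = -0.182922, Gamma_qpp = -7.902752, Gamma_qpq = 0.329140, Gamma_qqq = -0.603549; k1 = (-0.125792, 0.146861, -0.005053, 0.150229)
  k2: at (p, q) = (-0.028245, -0.468613), (dp/dtau, dq/dtau) = (-0.126171, 0.158128); Gamma_ppp = 0.497206, Gamma_ppq = -0.032165, Gamma_pqq = -0.181678, Gamma_qpp = -8.093580, Gamma_qpq = 0.265024, Gamma_qqq = -0.588423; k2 = (-0.126171, 0.158128, -0.004656, 0.154131)
  k3: at (p, q) = (-0.028273, -0.467768), (dp/dtau, dq/dtau) = (-0.126141, 0.158421); Gamma_ppp = 0.496372, Gamma_ppq = -0.032023, Gamma_pqq = -0.181815, Gamma_qpp = -8.099888, Gamma_qpq = 0.264287, Gamma_qqq = -0.587910; k3 = (-0.126141, 0.158421, -0.004615, 0.154200)
  k4: at (p, q) = (-0.037731, -0.455865), (dp/dtau, dq/dtau) = (-0.126484, 0.169991); Gamma_ppp = 0.515738, Gamma_ppq = -0.023358, Gamma_pqq = -0.181099, Gamma_qpp = -8.289008, Gamma_qpq = 0.193462, Gamma_qqq = -0.569642; k4 = (-0.126484, 0.169991, -0.004022, 0.157390)
  Y <- Y + (h/6)(k1 + 2k2 + 2k3 + k4): p = -0.0377, q = -0.4559, dp/dtau = -0.1265, dq/dtau = 0.1700
step 3:
  k1: at (p, q) = (-0.037733, -0.455879), (dp/dtau, dq/dtau) = (-0.126483, 0.169968); Gamma_ppp = 0.515759, Gamma_ppq = -0.023359, Gamma_pqq = -0.181096, Gamma_qpp = -8.288925, Gamma_qpq = 0.193464, Gamma_qqq = -0.569651; k1 = (-0.126483, 0.169968, -0.004024, 0.157380)
  k2: at (p, q) = (-0.047219, -0.443131), (dp/dtau, dq/dtau) = (-0.126784, 0.181771); Gamma_ppp = 0.532105, Gamma_ppq = -0.013883, Gamma_pqq = -0.180925, Gamma_qpp = -8.472679, Gamma_qpq = 0.115644, Gamma_qqq = -0.547908; k2 = (-0.126784, 0.181771, -0.003215, 0.159626)
  k3: at (p, q) = (-0.047241, -0.442246), (dp/dtau, dq/dtau) = (-0.126724, 0.181940); Gamma_ppp = 0.531037, Gamma_ppq = -0.013739, Gamma_pqq = -0.181088, Gamma_qpp = -8.478547, Gamma_qpq = 0.114651, Gamma_qqq = -0.547167; k3 = (-0.126724, 0.181940, -0.003167, 0.159555)
  k4: at (p, q) = (-0.056741, -0.428588), (dp/dtau, dq/dtau) = (-0.126958, 0.193901); Gamma_ppp = 0.543488, Gamma_ppq = -0.003500, Gamma_pqq = -0.181514, Gamma_qpp = -8.652414, Gamma_qpq = 0.029445, Gamma_qqq = -0.521352; k4 = (-0.126958, 0.193901, -0.002108, 0.160513)
  Y <- Y + (h/6)(k1 + 2k2 + 2k3 + k4): p = -0.0567, q = -0.4286, dp/dtau = -0.1270, dq/dtau = 0.1939
step 4:
  k1: at (p, q) = (-0.056744, -0.428597), (dp/dtau, dq/dtau) = (-0.126955, 0.193874); Gamma_ppp = 0.543509, Gamma_ppq = -0.003498, Gamma_pqq = -0.181511, Gamma_qpp = -8.652388, Gamma_qpq = 0.029432, Gamma_qqq = -0.521355; k1 = (-0.126955, 0.193874, -0.002110, 0.160501)
  k2: at (p, q) = (-0.066266, -0.414056), (dp/dtau, dq/dtau) = (-0.127113, 0.205912); Gamma_ppp = 0.551514, Gamma_ppq = 0.007432, Gamma_pqq = -0.182537, Gamma_qpp = -8.811532, Gamma_qpq = -0.063194, Gamma_qqq = -0.491151; k2 = (-0.127113, 0.205912, -0.000783, 0.159891)
  k3: at (p, q) = (-0.066278, -0.413153), (dp/dtau, dq/dtau) = (-0.127014, 0.205866); Gamma_ppp = 0.550173, Gamma_ppq = 0.007558, Gamma_pqq = -0.182721, Gamma_qpp = -8.816320, Gamma_qpq = -0.064379, Gamma_qqq = -0.490170; k3 = (-0.127014, 0.205866, -0.000737, 0.159636)
  k4: at (p, q) = (-0.075796, -0.397717), (dp/dtau, dq/dtau) = (-0.127066, 0.217820); Gamma_ppp = 0.552784, Gamma_ppq = 0.019029, Gamma_pqq = -0.184363, Gamma_qpp = -8.954104, Gamma_qpq = -0.164241, Gamma_qqq = -0.455097; k4 = (-0.127066, 0.217820, 0.000875, 0.157071)
  Y <- Y + (h/6)(k1 + 2k2 + 2k3 + k4): p = -0.0758, q = -0.3977, dp/dtau = -0.1271, dq/dtau = 0.2178


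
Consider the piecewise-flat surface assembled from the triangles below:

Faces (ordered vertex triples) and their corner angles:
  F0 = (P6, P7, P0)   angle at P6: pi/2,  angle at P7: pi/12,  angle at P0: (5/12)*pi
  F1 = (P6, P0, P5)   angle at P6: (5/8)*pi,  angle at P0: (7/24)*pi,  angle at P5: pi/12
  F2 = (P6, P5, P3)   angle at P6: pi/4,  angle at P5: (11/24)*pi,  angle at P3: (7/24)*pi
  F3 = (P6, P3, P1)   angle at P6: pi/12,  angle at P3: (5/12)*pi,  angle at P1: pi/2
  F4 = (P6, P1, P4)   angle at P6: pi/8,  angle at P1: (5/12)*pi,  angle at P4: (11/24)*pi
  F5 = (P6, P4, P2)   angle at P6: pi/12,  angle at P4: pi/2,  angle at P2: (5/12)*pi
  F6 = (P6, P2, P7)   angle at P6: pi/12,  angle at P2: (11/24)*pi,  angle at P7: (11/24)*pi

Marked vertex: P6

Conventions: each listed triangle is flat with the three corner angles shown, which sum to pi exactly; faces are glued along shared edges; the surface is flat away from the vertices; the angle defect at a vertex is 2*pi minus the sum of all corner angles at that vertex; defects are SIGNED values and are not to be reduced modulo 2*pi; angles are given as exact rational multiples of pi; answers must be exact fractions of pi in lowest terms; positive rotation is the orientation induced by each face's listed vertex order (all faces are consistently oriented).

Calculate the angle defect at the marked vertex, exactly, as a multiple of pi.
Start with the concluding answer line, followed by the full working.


Answer: defect(P6) = pi/4

Sum of corner angles at P6: (7/4)*pi
defect = 2*pi - (7/4)*pi


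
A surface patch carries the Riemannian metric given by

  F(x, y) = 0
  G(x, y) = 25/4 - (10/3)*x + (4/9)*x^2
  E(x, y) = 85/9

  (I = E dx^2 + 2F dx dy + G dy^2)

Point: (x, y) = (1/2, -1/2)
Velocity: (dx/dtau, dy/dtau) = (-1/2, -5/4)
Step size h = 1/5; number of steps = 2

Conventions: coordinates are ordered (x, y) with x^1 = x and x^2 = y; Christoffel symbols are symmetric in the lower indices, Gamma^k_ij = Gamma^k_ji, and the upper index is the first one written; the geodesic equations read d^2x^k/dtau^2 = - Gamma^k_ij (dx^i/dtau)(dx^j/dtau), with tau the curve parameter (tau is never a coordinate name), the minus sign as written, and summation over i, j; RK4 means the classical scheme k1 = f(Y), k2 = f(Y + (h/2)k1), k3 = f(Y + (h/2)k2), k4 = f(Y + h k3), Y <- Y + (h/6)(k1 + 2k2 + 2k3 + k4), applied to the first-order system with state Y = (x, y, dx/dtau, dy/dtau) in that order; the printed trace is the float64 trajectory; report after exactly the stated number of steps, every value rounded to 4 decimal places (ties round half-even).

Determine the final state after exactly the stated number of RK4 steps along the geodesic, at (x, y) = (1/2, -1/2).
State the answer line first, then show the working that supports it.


Answer: x = 0.2820, y = -0.9694, dx/dtau = -0.5870, dy/dtau = -1.0978

f(Y) = (dx/dtau, dy/dtau, -Gamma^x_ij Y'^i Y'^j, -Gamma^y_ij Y'^i Y'^j) with the Gammas evaluated at the stage position; h = 0.200000; intermediate values shown to 6 dp
step 0: x = 0.5000, y = -0.5000, dx/dtau = -0.5000, dy/dtau = -1.2500
step 1:
  k1: at (x, y) = (0.500000, -0.500000), (dx/dtau, dy/dtau) = (-0.500000, -1.250000); Gamma_xxx = 0.000000, Gamma_xxy = 0.000000, Gamma_xyy = 0.152941, Gamma_yxx = 0.000000, Gamma_yxy = -0.307692, Gamma_yyy = 0.000000; k1 = (-0.500000, -1.250000, -0.238971, 0.384615)
  k2: at (x, y) = (0.450000, -0.625000), (dx/dtau, dy/dtau) = (-0.523897, -1.211538); Gamma_xxx = 0.000000, Gamma_xxy = 0.000000, Gamma_xyy = 0.155294, Gamma_yxx = 0.000000, Gamma_yxy = -0.303030, Gamma_yyy = 0.000000; k2 = (-0.523897, -1.211538, -0.227945, 0.384680)
  k3: at (x, y) = (0.447610, -0.621154), (dx/dtau, dy/dtau) = (-0.522794, -1.211532); Gamma_xxx = 0.000000, Gamma_xxy = 0.000000, Gamma_xyy = 0.155407, Gamma_yxx = 0.000000, Gamma_yxy = -0.302811, Gamma_yyy = 0.000000; k3 = (-0.522794, -1.211532, -0.228107, 0.383590)
  k4: at (x, y) = (0.395441, -0.742306), (dx/dtau, dy/dtau) = (-0.545621, -1.173282); Gamma_xxx = 0.000000, Gamma_xxy = 0.000000, Gamma_xyy = 0.157862, Gamma_yxx = 0.000000, Gamma_yxy = -0.298102, Gamma_yyy = 0.000000; k4 = (-0.545621, -1.173282, -0.217311, 0.381670)
  Y <- Y + (h/6)(k1 + 2k2 + 2k3 + k4): x = 0.3954, y = -0.7423, dx/dtau = -0.5456, dy/dtau = -1.1732
step 2:
  k1: at (x, y) = (0.395367, -0.742314), (dx/dtau, dy/dtau) = (-0.545613, -1.173239); Gamma_xxx = 0.000000, Gamma_xxy = 0.000000, Gamma_xyy = 0.157865, Gamma_yxx = 0.000000, Gamma_yxy = -0.298095, Gamma_yyy = 0.000000; k1 = (-0.545613, -1.173239, -0.217300, 0.381642)
  k2: at (x, y) = (0.340805, -0.859638), (dx/dtau, dy/dtau) = (-0.567343, -1.135075); Gamma_xxx = 0.000000, Gamma_xxy = 0.000000, Gamma_xyy = 0.160433, Gamma_yxx = 0.000000, Gamma_yxy = -0.293324, Gamma_yyy = 0.000000; k2 = (-0.567343, -1.135075, -0.206701, 0.377788)
  k3: at (x, y) = (0.338632, -0.855822), (dx/dtau, dy/dtau) = (-0.566283, -1.135460); Gamma_xxx = 0.000000, Gamma_xxy = 0.000000, Gamma_xyy = 0.160535, Gamma_yxx = 0.000000, Gamma_yxy = -0.293138, Gamma_yyy = 0.000000; k3 = (-0.566283, -1.135460, -0.206973, 0.376970)
  k4: at (x, y) = (0.282110, -0.969406), (dx/dtau, dy/dtau) = (-0.587007, -1.097845); Gamma_xxx = 0.000000, Gamma_xxy = 0.000000, Gamma_xyy = 0.163195, Gamma_yxx = 0.000000, Gamma_yxy = -0.288360, Gamma_yyy = 0.000000; k4 = (-0.587007, -1.097845, -0.196693, 0.371663)
  Y <- Y + (h/6)(k1 + 2k2 + 2k3 + k4): x = 0.2820, y = -0.9694, dx/dtau = -0.5870, dy/dtau = -1.0978


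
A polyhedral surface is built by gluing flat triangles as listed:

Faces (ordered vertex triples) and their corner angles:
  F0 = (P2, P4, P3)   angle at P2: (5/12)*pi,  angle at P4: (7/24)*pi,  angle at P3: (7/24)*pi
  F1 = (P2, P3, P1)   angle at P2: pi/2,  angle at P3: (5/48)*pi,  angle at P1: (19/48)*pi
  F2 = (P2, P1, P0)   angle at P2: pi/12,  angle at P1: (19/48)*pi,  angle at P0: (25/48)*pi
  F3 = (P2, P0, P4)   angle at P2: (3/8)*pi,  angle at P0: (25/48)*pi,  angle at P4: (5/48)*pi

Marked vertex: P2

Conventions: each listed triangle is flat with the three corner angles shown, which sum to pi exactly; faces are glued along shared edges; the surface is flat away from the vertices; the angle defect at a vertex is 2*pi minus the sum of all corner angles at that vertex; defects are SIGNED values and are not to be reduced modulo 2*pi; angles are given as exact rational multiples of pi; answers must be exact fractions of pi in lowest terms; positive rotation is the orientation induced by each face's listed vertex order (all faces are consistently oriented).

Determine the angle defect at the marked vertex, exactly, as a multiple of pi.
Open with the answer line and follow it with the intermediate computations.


Answer: defect(P2) = (5/8)*pi

Sum of corner angles at P2: (11/8)*pi
defect = 2*pi - (11/8)*pi


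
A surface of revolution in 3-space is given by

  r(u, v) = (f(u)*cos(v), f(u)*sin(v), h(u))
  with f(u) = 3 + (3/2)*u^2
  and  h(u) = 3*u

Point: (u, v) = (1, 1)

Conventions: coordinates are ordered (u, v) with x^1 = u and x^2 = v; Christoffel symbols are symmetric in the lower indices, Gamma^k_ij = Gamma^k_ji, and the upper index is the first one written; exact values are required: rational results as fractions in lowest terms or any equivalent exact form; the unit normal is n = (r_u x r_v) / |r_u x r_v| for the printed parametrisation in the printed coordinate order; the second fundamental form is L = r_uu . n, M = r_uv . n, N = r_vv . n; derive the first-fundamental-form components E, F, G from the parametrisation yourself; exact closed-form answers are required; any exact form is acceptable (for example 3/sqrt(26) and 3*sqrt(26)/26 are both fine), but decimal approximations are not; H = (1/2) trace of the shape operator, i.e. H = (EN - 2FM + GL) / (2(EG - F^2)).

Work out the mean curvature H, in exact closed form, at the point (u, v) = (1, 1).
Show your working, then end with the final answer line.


f = 9/2, f' = 3, f'' = 3, h' = 3, h'' = 0
E = 18, F = 0, G = 81/4; answer radicand W^2 = 18
unnormalised second-form numerators: l = -9, m = 0, n = 27/2; L = l/sqrt(18), and similarly M = m/sqrt(W^2), N = n/sqrt(W^2)
H = (E*n - 2*F*m + G*l) / (2*(EG - F^2)*sqrt(W^2)); E*n - 2*F*m + G*l = 243/4, EG - F^2 = 729/2, so H = (1/12)/sqrt(18)

Answer: H = sqrt(2)/72


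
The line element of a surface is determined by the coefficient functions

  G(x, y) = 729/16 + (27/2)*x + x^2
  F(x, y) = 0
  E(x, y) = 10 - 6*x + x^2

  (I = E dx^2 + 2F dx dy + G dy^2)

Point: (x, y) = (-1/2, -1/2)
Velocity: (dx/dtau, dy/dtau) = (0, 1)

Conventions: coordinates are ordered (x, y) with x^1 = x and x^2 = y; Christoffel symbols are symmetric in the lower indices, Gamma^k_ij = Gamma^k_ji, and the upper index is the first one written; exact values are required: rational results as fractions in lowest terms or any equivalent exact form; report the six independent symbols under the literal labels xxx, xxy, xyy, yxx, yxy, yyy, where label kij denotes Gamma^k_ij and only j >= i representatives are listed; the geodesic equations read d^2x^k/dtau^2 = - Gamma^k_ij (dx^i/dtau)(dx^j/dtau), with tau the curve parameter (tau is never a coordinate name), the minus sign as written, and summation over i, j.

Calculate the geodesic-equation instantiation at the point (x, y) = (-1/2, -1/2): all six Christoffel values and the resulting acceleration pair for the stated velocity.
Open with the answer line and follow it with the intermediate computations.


Answer: Gamma_xxx = -14/53, Gamma_xxy = 0, Gamma_xyy = -25/53, Gamma_yxx = 0, Gamma_yxy = 4/25, Gamma_yyy = 0; accelerations (d^2x/dtau^2, d^2y/dtau^2) = (25/53, 0)

E = 53/4, F = 0, G = 625/16 at the point
E_x = -7, E_y = 0, F_x = 0, F_y = 0, G_x = 25/2, G_y = 0
EG - F^2 = 33125/64;  g^inv = (64/33125) * [[625/16, 0], [0, 53/4]]
first-kind symbols [ij,l] = (1/2)(d_i g_jl + d_j g_il - d_l g_ij): [xx,x] = E_x/2 = -7/2, [xx,y] = F_x - E_y/2 = 0, [xy,x] = E_y/2 = 0, [xy,y] = G_x/2 = 25/4, [yy,x] = F_y - G_x/2 = -25/4, [yy,y] = G_y/2 = 0
Gamma^x_ij = (G*[ij,x] - F*[ij,y])/(EG - F^2), Gamma^y_ij = (E*[ij,y] - F*[ij,x])/(EG - F^2)
Gamma_xxx = -14/53, Gamma_xxy = 0, Gamma_xyy = -25/53, Gamma_yxx = 0, Gamma_yxy = 4/25, Gamma_yyy = 0
d^2x/dtau^2 = -(Gamma_xxx*(0)^2 + 2*Gamma_xxy*(0)*(1) + Gamma_xyy*(1)^2) = 25/53
d^2y/dtau^2 = -(Gamma_yxx*(0)^2 + 2*Gamma_yxy*(0)*(1) + Gamma_yyy*(1)^2) = 0


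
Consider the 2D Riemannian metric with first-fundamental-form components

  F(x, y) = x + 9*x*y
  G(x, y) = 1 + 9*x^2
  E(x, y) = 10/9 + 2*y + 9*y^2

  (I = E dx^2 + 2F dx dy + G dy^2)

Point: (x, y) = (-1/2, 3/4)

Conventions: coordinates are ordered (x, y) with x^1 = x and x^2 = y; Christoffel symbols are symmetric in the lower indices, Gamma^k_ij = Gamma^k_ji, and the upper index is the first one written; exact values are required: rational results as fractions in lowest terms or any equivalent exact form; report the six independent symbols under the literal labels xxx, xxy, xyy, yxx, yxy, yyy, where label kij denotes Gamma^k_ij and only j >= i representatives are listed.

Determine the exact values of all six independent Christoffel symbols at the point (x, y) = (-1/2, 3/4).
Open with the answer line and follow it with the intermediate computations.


Answer: Gamma_xxx = 0, Gamma_xxy = 1116/1429, Gamma_xyy = 0, Gamma_yxx = 0, Gamma_yxy = -648/1429, Gamma_yyy = 0

E = 1105/144, F = -31/8, G = 13/4 at the point
E_x = 0, E_y = 31/2, F_x = 31/4, F_y = -9/2, G_x = -9, G_y = 0
EG - F^2 = 1429/144;  g^inv = (144/1429) * [[13/4, 31/8], [31/8, 1105/144]]
first-kind symbols [ij,l] = (1/2)(d_i g_jl + d_j g_il - d_l g_ij): [xx,x] = E_x/2 = 0, [xx,y] = F_x - E_y/2 = 0, [xy,x] = E_y/2 = 31/4, [xy,y] = G_x/2 = -9/2, [yy,x] = F_y - G_x/2 = 0, [yy,y] = G_y/2 = 0
Gamma^x_ij = (G*[ij,x] - F*[ij,y])/(EG - F^2), Gamma^y_ij = (E*[ij,y] - F*[ij,x])/(EG - F^2)
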